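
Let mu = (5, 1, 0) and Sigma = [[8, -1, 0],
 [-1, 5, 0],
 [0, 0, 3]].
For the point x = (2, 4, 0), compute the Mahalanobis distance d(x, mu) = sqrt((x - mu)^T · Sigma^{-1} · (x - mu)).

Step 1 — centre the observation: (x - mu) = (-3, 3, 0).

Step 2 — invert Sigma (cofactor / det for 3×3, or solve directly):
  Sigma^{-1} = [[0.1282, 0.0256, 0],
 [0.0256, 0.2051, 0],
 [0, 0, 0.3333]].

Step 3 — form the quadratic (x - mu)^T · Sigma^{-1} · (x - mu):
  Sigma^{-1} · (x - mu) = (-0.3077, 0.5385, 0).
  (x - mu)^T · [Sigma^{-1} · (x - mu)] = (-3)·(-0.3077) + (3)·(0.5385) + (0)·(0) = 2.5385.

Step 4 — take square root: d = √(2.5385) ≈ 1.5933.

d(x, mu) = √(2.5385) ≈ 1.5933


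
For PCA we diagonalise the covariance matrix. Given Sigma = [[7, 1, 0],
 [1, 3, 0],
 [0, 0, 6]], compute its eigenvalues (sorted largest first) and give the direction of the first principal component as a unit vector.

Step 1 — characteristic polynomial p(λ) = det(λI - Sigma) = λ³ - tr·λ² + c_1·λ - det, where tr = trace, c_1 = sum of the principal 2×2 minors, det = det(Sigma):
  tr = 7 + 3 + 6 = 16,
  c_1 = (7·3 - (1)²) + (7·6 - (0)²) + (3·6 - (0)²) = 20 + 42 + 18 = 80,
  det = 7·(3·6 - (0)²) - (1)·((1)·6 - (0)·(0)) + (0)·((1)·(0) - 3·(0)) = 7·(18) - (1)·(6) + (0)·(0) = 120.
  So p(λ) = λ³ - 16λ² + 80λ - 120.
Step 2 — look for an integer root (rational root theorem: any rational root is an integer divisor of 120). Testing λ = 6:
  p(6) = 216 - 576 + 480 - 120 = 0  ✓
  Dividing out (λ - 6): p(λ) = (λ - 6)(λ² - 10λ + 20).
Step 3 — remaining eigenvalues from the quadratic λ² - 10λ + 20 = 0:
  Δ = 10² - 4·20 = 100 - 80 = 20,  λ = (10 ± √20)/2 = (10 ± 4.4721)/2 ≈ 7.2361 or 2.7639.
  Sorted: λ_1 = 7.2361,  λ_2 = 6,  λ_3 = 2.7639  (check: sum = 16 = tr ✓).

Step 4 — unit eigenvector for λ_1 ≈ 7.2361: v spans the null space of (Sigma - λ_1 I), whose rows are
  r_1 = (-0.2361, 1, 0),  r_2 = (1, -4.2361, 0),  r_3 = (0, 0, -1.2361).
  v is orthogonal to every row, so take v ∝ r_1 × r_3 = ((1)·(-1.2361) - (0)·(0), (0)·(0) - (-0.2361)·(-1.2361), (-0.2361)·(0) - (1)·(0)) ≈ (-1.2361, -0.2918, 0).
  Rescale (multiply by -1 so the first nonzero entry is positive): u = (1.2361, 0.2918, 0).
  ||u|| = √((1.2361)² + (0.2918)² + (0)²) = √(1.613) ≈ 1.27,  v_1 = u/||u|| ≈ (0.9732, 0.2298, 0) (||v_1|| = 1).

λ_1 = 7.2361,  λ_2 = 6,  λ_3 = 2.7639;  v_1 ≈ (0.9732, 0.2298, 0)


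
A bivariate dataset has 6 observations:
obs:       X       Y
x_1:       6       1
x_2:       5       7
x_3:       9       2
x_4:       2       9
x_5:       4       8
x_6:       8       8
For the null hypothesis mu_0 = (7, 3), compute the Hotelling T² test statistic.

Step 1 — sample mean vector:
  mean(X) = (6 + 5 + 9 + 2 + 4 + 8) / 6 = 34/6 = 5.6667
  mean(Y) = (1 + 7 + 2 + 9 + 8 + 8) / 6 = 35/6 = 5.8333
  x̄ = (5.6667, 5.8333),  deviation x̄ - mu_0 = (5.6667, 5.8333) - (7, 3) = (-1.3333, 2.8333).

Step 2 — sample covariance matrix, S[i,j] = (1/(n-1)) · Σ_k (x_{k,i} - mean_i) · (x_{k,j} - mean_j), divisor n-1 = 5:
  S[X,X] = ((0.3333)·(0.3333) + (-0.6667)·(-0.6667) + (3.3333)·(3.3333) + (-3.6667)·(-3.6667) + (-1.6667)·(-1.6667) + (2.3333)·(2.3333)) / 5 = 33.3333/5 = 6.6667
  S[X,Y] = ((0.3333)·(-4.8333) + (-0.6667)·(1.1667) + (3.3333)·(-3.8333) + (-3.6667)·(3.1667) + (-1.6667)·(2.1667) + (2.3333)·(2.1667)) / 5 = -25.3333/5 = -5.0667
  S[Y,Y] = ((-4.8333)·(-4.8333) + (1.1667)·(1.1667) + (-3.8333)·(-3.8333) + (3.1667)·(3.1667) + (2.1667)·(2.1667) + (2.1667)·(2.1667)) / 5 = 58.8333/5 = 11.7667
  S = [[6.6667, -5.0667],
 [-5.0667, 11.7667]].

Step 3 — invert S. det(S) = 6.6667·11.7667 - (-5.0667)² = 52.7733.
  S^{-1} = (1/det) · [[d, -b], [-b, a]] = [[0.223, 0.096],
 [0.096, 0.1263]].

Step 4 — quadratic form (x̄ - mu_0)^T · S^{-1} · (x̄ - mu_0):
  S^{-1} · (x̄ - mu_0) = (-0.0253, 0.2299),
  (x̄ - mu_0)^T · [...] = (-1.3333)·(-0.0253) + (2.8333)·(0.2299) = 0.6851.

Step 5 — scale by n: T² = 6 · 0.6851 = 4.1107.

T² ≈ 4.1107


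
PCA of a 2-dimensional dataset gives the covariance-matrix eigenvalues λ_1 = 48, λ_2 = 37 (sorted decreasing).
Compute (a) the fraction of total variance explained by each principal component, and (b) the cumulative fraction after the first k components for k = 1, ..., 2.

Step 1 — total variance = trace(Sigma) = Σ λ_i = 48 + 37 = 85.

Step 2 — fraction explained by component i = λ_i / Σ λ:
  PC1: 48/85 = 0.5647
  PC2: 37/85 = 0.4353

Step 3 — cumulative fraction after k components = (λ_1 + ... + λ_k) / Σ λ:
  k = 1: 48/85 = 0.5647
  k = 2: (48 + 37)/85 = 85/85 = 1

Summary (fraction, with percent):

explained: PC1 0.5647 (56.47%), PC2 0.4353 (43.53%);  cumulative: 0.5647, 1


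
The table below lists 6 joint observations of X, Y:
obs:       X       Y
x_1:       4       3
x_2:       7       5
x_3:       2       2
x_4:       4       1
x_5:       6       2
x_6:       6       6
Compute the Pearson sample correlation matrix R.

Step 1 — column means:
  mean(X) = (4 + 7 + 2 + 4 + 6 + 6) / 6 = 29/6 = 4.8333
  mean(Y) = (3 + 5 + 2 + 1 + 2 + 6) / 6 = 19/6 = 3.1667

Step 2 — sample variances and covariances s[i,j] = (1/(n-1)) · Σ_k (x_{k,i} - mean_i) · (x_{k,j} - mean_j), with n-1 = 5:
  s[X,X] = ((-0.8333)·(-0.8333) + (2.1667)·(2.1667) + (-2.8333)·(-2.8333) + (-0.8333)·(-0.8333) + (1.1667)·(1.1667) + (1.1667)·(1.1667)) / 5 = 16.8333/5 = 3.3667
  s[X,Y] = ((-0.8333)·(-0.1667) + (2.1667)·(1.8333) + (-2.8333)·(-1.1667) + (-0.8333)·(-2.1667) + (1.1667)·(-1.1667) + (1.1667)·(2.8333)) / 5 = 11.1667/5 = 2.2333
  s[Y,Y] = ((-0.1667)·(-0.1667) + (1.8333)·(1.8333) + (-1.1667)·(-1.1667) + (-2.1667)·(-2.1667) + (-1.1667)·(-1.1667) + (2.8333)·(2.8333)) / 5 = 18.8333/5 = 3.7667
  Sample standard deviations s_i = √(s[i,i]):
  s(X) = √(3.3667) = 1.8348
  s(Y) = √(3.7667) = 1.9408

Step 3 — r_{ij} = s_{ij} / (s_i · s_j):
  r[X,X] = 1 (diagonal).
  r[X,Y] = 2.2333 / (1.8348 · 1.9408) = 2.2333 / 3.5611 = 0.6272
  r[Y,Y] = 1 (diagonal).

R is symmetric with unit diagonal. Assembling:

R = [[1, 0.6272],
 [0.6272, 1]]


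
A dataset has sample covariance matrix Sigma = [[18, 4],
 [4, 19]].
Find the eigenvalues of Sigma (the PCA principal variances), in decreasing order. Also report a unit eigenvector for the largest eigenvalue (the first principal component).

Step 1 — characteristic polynomial of 2×2 Sigma:
  det(Sigma - λI) = λ² - trace · λ + det = 0.
  trace = 18 + 19 = 37, det = 18·19 - (4)² = 326.
Step 2 — discriminant:
  Δ = trace² - 4·det = 1369 - 1304 = 65.
Step 3 — eigenvalues:
  λ = (trace ± √Δ)/2 = (37 ± 8.0623)/2,
  λ_1 = 22.5311,  λ_2 = 14.4689.

Step 4 — unit eigenvector for λ_1: solve (Sigma - λ_1 I)v = 0. First row:
  (18 - 22.5311)·v_x + (4)·v_y = 0, i.e. (-4.5311)·v_x + (4)·v_y = 0,
  so v ∝ (b, λ_1 - a) = (4, 4.5311) = u.
  ||u|| = √((4)² + (4.5311)²) = √(36.5311) ≈ 6.0441,
  v_1 = u/||u|| ≈ (0.6618, 0.7497) (||v_1|| = 1).

λ_1 = 22.5311,  λ_2 = 14.4689;  v_1 ≈ (0.6618, 0.7497)


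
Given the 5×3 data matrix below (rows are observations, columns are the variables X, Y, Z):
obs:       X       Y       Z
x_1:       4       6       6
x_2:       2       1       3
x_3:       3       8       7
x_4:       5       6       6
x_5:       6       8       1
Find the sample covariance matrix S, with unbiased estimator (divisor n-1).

Step 1 — column means:
  mean(X) = (4 + 2 + 3 + 5 + 6) / 5 = 20/5 = 4
  mean(Y) = (6 + 1 + 8 + 6 + 8) / 5 = 29/5 = 5.8
  mean(Z) = (6 + 3 + 7 + 6 + 1) / 5 = 23/5 = 4.6

Step 2 — sample covariance S[i,j] = (1/(n-1)) · Σ_k (x_{k,i} - mean_i) · (x_{k,j} - mean_j), with n-1 = 4.
  S[X,X] = ((0)·(0) + (-2)·(-2) + (-1)·(-1) + (1)·(1) + (2)·(2)) / 4 = 10/4 = 2.5
  S[X,Y] = ((0)·(0.2) + (-2)·(-4.8) + (-1)·(2.2) + (1)·(0.2) + (2)·(2.2)) / 4 = 12/4 = 3
  S[X,Z] = ((0)·(1.4) + (-2)·(-1.6) + (-1)·(2.4) + (1)·(1.4) + (2)·(-3.6)) / 4 = -5/4 = -1.25
  S[Y,Y] = ((0.2)·(0.2) + (-4.8)·(-4.8) + (2.2)·(2.2) + (0.2)·(0.2) + (2.2)·(2.2)) / 4 = 32.8/4 = 8.2
  S[Y,Z] = ((0.2)·(1.4) + (-4.8)·(-1.6) + (2.2)·(2.4) + (0.2)·(1.4) + (2.2)·(-3.6)) / 4 = 5.6/4 = 1.4
  S[Z,Z] = ((1.4)·(1.4) + (-1.6)·(-1.6) + (2.4)·(2.4) + (1.4)·(1.4) + (-3.6)·(-3.6)) / 4 = 25.2/4 = 6.3

S is symmetric (S[j,i] = S[i,j]). Assembling:

S = [[2.5, 3, -1.25],
 [3, 8.2, 1.4],
 [-1.25, 1.4, 6.3]]


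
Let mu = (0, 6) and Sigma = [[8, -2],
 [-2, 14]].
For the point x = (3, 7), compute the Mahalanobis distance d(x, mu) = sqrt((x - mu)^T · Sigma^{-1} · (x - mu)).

Step 1 — centre the observation: (x - mu) = (3, 1).

Step 2 — invert Sigma. det(Sigma) = 8·14 - (-2)² = 108.
  Sigma^{-1} = (1/det) · [[d, -b], [-b, a]] = [[0.1296, 0.0185],
 [0.0185, 0.0741]].

Step 3 — form the quadratic (x - mu)^T · Sigma^{-1} · (x - mu):
  Sigma^{-1} · (x - mu) = (0.4074, 0.1296).
  (x - mu)^T · [Sigma^{-1} · (x - mu)] = (3)·(0.4074) + (1)·(0.1296) = 1.3519.

Step 4 — take square root: d = √(1.3519) ≈ 1.1627.

d(x, mu) = √(1.3519) ≈ 1.1627


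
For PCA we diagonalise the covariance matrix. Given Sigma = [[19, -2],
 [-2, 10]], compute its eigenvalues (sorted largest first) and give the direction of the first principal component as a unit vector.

Step 1 — characteristic polynomial of 2×2 Sigma:
  det(Sigma - λI) = λ² - trace · λ + det = 0.
  trace = 19 + 10 = 29, det = 19·10 - (-2)² = 186.
Step 2 — discriminant:
  Δ = trace² - 4·det = 841 - 744 = 97.
Step 3 — eigenvalues:
  λ = (trace ± √Δ)/2 = (29 ± 9.8489)/2,
  λ_1 = 19.4244,  λ_2 = 9.5756.

Step 4 — unit eigenvector for λ_1: solve (Sigma - λ_1 I)v = 0. First row:
  (19 - 19.4244)·v_x + (-2)·v_y = 0, i.e. (-0.4244)·v_x + (-2)·v_y = 0,
  so v ∝ (b, λ_1 - a) = (-2, 0.4244); multiply by -1 so the first entry is positive: u = (2, -0.4244).
  ||u|| = √((2)² + (-0.4244)²) = √(4.1801) ≈ 2.0445,
  v_1 = u/||u|| ≈ (0.9782, -0.2076) (||v_1|| = 1).

λ_1 = 19.4244,  λ_2 = 9.5756;  v_1 ≈ (0.9782, -0.2076)


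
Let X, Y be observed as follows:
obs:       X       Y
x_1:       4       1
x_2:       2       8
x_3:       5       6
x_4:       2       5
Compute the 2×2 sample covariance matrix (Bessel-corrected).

Step 1 — column means:
  mean(X) = (4 + 2 + 5 + 2) / 4 = 13/4 = 3.25
  mean(Y) = (1 + 8 + 6 + 5) / 4 = 20/4 = 5

Step 2 — sample covariance S[i,j] = (1/(n-1)) · Σ_k (x_{k,i} - mean_i) · (x_{k,j} - mean_j), with n-1 = 3.
  S[X,X] = ((0.75)·(0.75) + (-1.25)·(-1.25) + (1.75)·(1.75) + (-1.25)·(-1.25)) / 3 = 6.75/3 = 2.25
  S[X,Y] = ((0.75)·(-4) + (-1.25)·(3) + (1.75)·(1) + (-1.25)·(0)) / 3 = -5/3 = -1.6667
  S[Y,Y] = ((-4)·(-4) + (3)·(3) + (1)·(1) + (0)·(0)) / 3 = 26/3 = 8.6667

S is symmetric (S[j,i] = S[i,j]). Assembling:

S = [[2.25, -1.6667],
 [-1.6667, 8.6667]]


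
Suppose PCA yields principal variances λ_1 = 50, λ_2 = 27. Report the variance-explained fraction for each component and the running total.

Step 1 — total variance = trace(Sigma) = Σ λ_i = 50 + 27 = 77.

Step 2 — fraction explained by component i = λ_i / Σ λ:
  PC1: 50/77 = 0.6494
  PC2: 27/77 = 0.3506

Step 3 — cumulative fraction after k components = (λ_1 + ... + λ_k) / Σ λ:
  k = 1: 50/77 = 0.6494
  k = 2: (50 + 27)/77 = 77/77 = 1

Summary (fraction, with percent):

explained: PC1 0.6494 (64.94%), PC2 0.3506 (35.06%);  cumulative: 0.6494, 1


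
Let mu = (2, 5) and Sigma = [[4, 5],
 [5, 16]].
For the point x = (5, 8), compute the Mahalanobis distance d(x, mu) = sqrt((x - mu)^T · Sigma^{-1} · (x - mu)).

Step 1 — centre the observation: (x - mu) = (3, 3).

Step 2 — invert Sigma. det(Sigma) = 4·16 - (5)² = 39.
  Sigma^{-1} = (1/det) · [[d, -b], [-b, a]] = [[0.4103, -0.1282],
 [-0.1282, 0.1026]].

Step 3 — form the quadratic (x - mu)^T · Sigma^{-1} · (x - mu):
  Sigma^{-1} · (x - mu) = (0.8462, -0.0769).
  (x - mu)^T · [Sigma^{-1} · (x - mu)] = (3)·(0.8462) + (3)·(-0.0769) = 2.3077.

Step 4 — take square root: d = √(2.3077) ≈ 1.5191.

d(x, mu) = √(2.3077) ≈ 1.5191


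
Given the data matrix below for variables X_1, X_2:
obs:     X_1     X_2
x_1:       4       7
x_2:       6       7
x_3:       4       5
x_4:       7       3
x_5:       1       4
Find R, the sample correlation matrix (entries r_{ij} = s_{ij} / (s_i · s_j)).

Step 1 — column means:
  mean(X_1) = (4 + 6 + 4 + 7 + 1) / 5 = 22/5 = 4.4
  mean(X_2) = (7 + 7 + 5 + 3 + 4) / 5 = 26/5 = 5.2

Step 2 — sample variances and covariances s[i,j] = (1/(n-1)) · Σ_k (x_{k,i} - mean_i) · (x_{k,j} - mean_j), with n-1 = 4:
  s[X_1,X_1] = ((-0.4)·(-0.4) + (1.6)·(1.6) + (-0.4)·(-0.4) + (2.6)·(2.6) + (-3.4)·(-3.4)) / 4 = 21.2/4 = 5.3
  s[X_1,X_2] = ((-0.4)·(1.8) + (1.6)·(1.8) + (-0.4)·(-0.2) + (2.6)·(-2.2) + (-3.4)·(-1.2)) / 4 = 0.6/4 = 0.15
  s[X_2,X_2] = ((1.8)·(1.8) + (1.8)·(1.8) + (-0.2)·(-0.2) + (-2.2)·(-2.2) + (-1.2)·(-1.2)) / 4 = 12.8/4 = 3.2
  Sample standard deviations s_i = √(s[i,i]):
  s(X_1) = √(5.3) = 2.3022
  s(X_2) = √(3.2) = 1.7889

Step 3 — r_{ij} = s_{ij} / (s_i · s_j):
  r[X_1,X_1] = 1 (diagonal).
  r[X_1,X_2] = 0.15 / (2.3022 · 1.7889) = 0.15 / 4.1183 = 0.0364
  r[X_2,X_2] = 1 (diagonal).

R is symmetric with unit diagonal. Assembling:

R = [[1, 0.0364],
 [0.0364, 1]]


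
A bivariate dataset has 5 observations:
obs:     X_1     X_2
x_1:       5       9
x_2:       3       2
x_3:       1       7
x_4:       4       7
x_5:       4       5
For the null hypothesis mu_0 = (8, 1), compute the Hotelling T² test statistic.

Step 1 — sample mean vector:
  mean(X_1) = (5 + 3 + 1 + 4 + 4) / 5 = 17/5 = 3.4
  mean(X_2) = (9 + 2 + 7 + 7 + 5) / 5 = 30/5 = 6
  x̄ = (3.4, 6),  deviation x̄ - mu_0 = (3.4, 6) - (8, 1) = (-4.6, 5).

Step 2 — sample covariance matrix, S[i,j] = (1/(n-1)) · Σ_k (x_{k,i} - mean_i) · (x_{k,j} - mean_j), divisor n-1 = 4:
  S[X_1,X_1] = ((1.6)·(1.6) + (-0.4)·(-0.4) + (-2.4)·(-2.4) + (0.6)·(0.6) + (0.6)·(0.6)) / 4 = 9.2/4 = 2.3
  S[X_1,X_2] = ((1.6)·(3) + (-0.4)·(-4) + (-2.4)·(1) + (0.6)·(1) + (0.6)·(-1)) / 4 = 4/4 = 1
  S[X_2,X_2] = ((3)·(3) + (-4)·(-4) + (1)·(1) + (1)·(1) + (-1)·(-1)) / 4 = 28/4 = 7
  S = [[2.3, 1],
 [1, 7]].

Step 3 — invert S. det(S) = 2.3·7 - (1)² = 15.1.
  S^{-1} = (1/det) · [[d, -b], [-b, a]] = [[0.4636, -0.0662],
 [-0.0662, 0.1523]].

Step 4 — quadratic form (x̄ - mu_0)^T · S^{-1} · (x̄ - mu_0):
  S^{-1} · (x̄ - mu_0) = (-2.4636, 1.0662),
  (x̄ - mu_0)^T · [...] = (-4.6)·(-2.4636) + (5)·(1.0662) = 16.6636.

Step 5 — scale by n: T² = 5 · 16.6636 = 83.3179.

T² ≈ 83.3179


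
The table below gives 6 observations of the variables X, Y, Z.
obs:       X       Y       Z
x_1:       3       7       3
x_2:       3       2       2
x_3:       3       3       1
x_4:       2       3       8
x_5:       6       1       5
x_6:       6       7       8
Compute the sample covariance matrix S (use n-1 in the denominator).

Step 1 — column means:
  mean(X) = (3 + 3 + 3 + 2 + 6 + 6) / 6 = 23/6 = 3.8333
  mean(Y) = (7 + 2 + 3 + 3 + 1 + 7) / 6 = 23/6 = 3.8333
  mean(Z) = (3 + 2 + 1 + 8 + 5 + 8) / 6 = 27/6 = 4.5

Step 2 — sample covariance S[i,j] = (1/(n-1)) · Σ_k (x_{k,i} - mean_i) · (x_{k,j} - mean_j), with n-1 = 5.
  S[X,X] = ((-0.8333)·(-0.8333) + (-0.8333)·(-0.8333) + (-0.8333)·(-0.8333) + (-1.8333)·(-1.8333) + (2.1667)·(2.1667) + (2.1667)·(2.1667)) / 5 = 14.8333/5 = 2.9667
  S[X,Y] = ((-0.8333)·(3.1667) + (-0.8333)·(-1.8333) + (-0.8333)·(-0.8333) + (-1.8333)·(-0.8333) + (2.1667)·(-2.8333) + (2.1667)·(3.1667)) / 5 = 1.8333/5 = 0.3667
  S[X,Z] = ((-0.8333)·(-1.5) + (-0.8333)·(-2.5) + (-0.8333)·(-3.5) + (-1.8333)·(3.5) + (2.1667)·(0.5) + (2.1667)·(3.5)) / 5 = 8.5/5 = 1.7
  S[Y,Y] = ((3.1667)·(3.1667) + (-1.8333)·(-1.8333) + (-0.8333)·(-0.8333) + (-0.8333)·(-0.8333) + (-2.8333)·(-2.8333) + (3.1667)·(3.1667)) / 5 = 32.8333/5 = 6.5667
  S[Y,Z] = ((3.1667)·(-1.5) + (-1.8333)·(-2.5) + (-0.8333)·(-3.5) + (-0.8333)·(3.5) + (-2.8333)·(0.5) + (3.1667)·(3.5)) / 5 = 9.5/5 = 1.9
  S[Z,Z] = ((-1.5)·(-1.5) + (-2.5)·(-2.5) + (-3.5)·(-3.5) + (3.5)·(3.5) + (0.5)·(0.5) + (3.5)·(3.5)) / 5 = 45.5/5 = 9.1

S is symmetric (S[j,i] = S[i,j]). Assembling:

S = [[2.9667, 0.3667, 1.7],
 [0.3667, 6.5667, 1.9],
 [1.7, 1.9, 9.1]]


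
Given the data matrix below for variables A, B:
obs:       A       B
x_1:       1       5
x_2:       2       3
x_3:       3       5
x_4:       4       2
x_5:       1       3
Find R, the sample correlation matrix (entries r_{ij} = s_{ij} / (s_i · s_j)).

Step 1 — column means:
  mean(A) = (1 + 2 + 3 + 4 + 1) / 5 = 11/5 = 2.2
  mean(B) = (5 + 3 + 5 + 2 + 3) / 5 = 18/5 = 3.6

Step 2 — sample variances and covariances s[i,j] = (1/(n-1)) · Σ_k (x_{k,i} - mean_i) · (x_{k,j} - mean_j), with n-1 = 4:
  s[A,A] = ((-1.2)·(-1.2) + (-0.2)·(-0.2) + (0.8)·(0.8) + (1.8)·(1.8) + (-1.2)·(-1.2)) / 4 = 6.8/4 = 1.7
  s[A,B] = ((-1.2)·(1.4) + (-0.2)·(-0.6) + (0.8)·(1.4) + (1.8)·(-1.6) + (-1.2)·(-0.6)) / 4 = -2.6/4 = -0.65
  s[B,B] = ((1.4)·(1.4) + (-0.6)·(-0.6) + (1.4)·(1.4) + (-1.6)·(-1.6) + (-0.6)·(-0.6)) / 4 = 7.2/4 = 1.8
  Sample standard deviations s_i = √(s[i,i]):
  s(A) = √(1.7) = 1.3038
  s(B) = √(1.8) = 1.3416

Step 3 — r_{ij} = s_{ij} / (s_i · s_j):
  r[A,A] = 1 (diagonal).
  r[A,B] = -0.65 / (1.3038 · 1.3416) = -0.65 / 1.7493 = -0.3716
  r[B,B] = 1 (diagonal).

R is symmetric with unit diagonal. Assembling:

R = [[1, -0.3716],
 [-0.3716, 1]]


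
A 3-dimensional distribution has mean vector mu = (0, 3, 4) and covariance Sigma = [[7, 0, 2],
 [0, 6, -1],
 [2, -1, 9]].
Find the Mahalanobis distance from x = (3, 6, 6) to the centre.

Step 1 — centre the observation: (x - mu) = (3, 3, 2).

Step 2 — invert Sigma (cofactor / det for 3×3, or solve directly):
  Sigma^{-1} = [[0.1527, -0.0058, -0.0346],
 [-0.0058, 0.17, 0.0202],
 [-0.0346, 0.0202, 0.121]].

Step 3 — form the quadratic (x - mu)^T · Sigma^{-1} · (x - mu):
  Sigma^{-1} · (x - mu) = (0.3718, 0.5331, 0.1988).
  (x - mu)^T · [Sigma^{-1} · (x - mu)] = (3)·(0.3718) + (3)·(0.5331) + (2)·(0.1988) = 3.1124.

Step 4 — take square root: d = √(3.1124) ≈ 1.7642.

d(x, mu) = √(3.1124) ≈ 1.7642


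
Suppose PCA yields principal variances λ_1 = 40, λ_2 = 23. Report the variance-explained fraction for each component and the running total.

Step 1 — total variance = trace(Sigma) = Σ λ_i = 40 + 23 = 63.

Step 2 — fraction explained by component i = λ_i / Σ λ:
  PC1: 40/63 = 0.6349
  PC2: 23/63 = 0.3651

Step 3 — cumulative fraction after k components = (λ_1 + ... + λ_k) / Σ λ:
  k = 1: 40/63 = 0.6349
  k = 2: (40 + 23)/63 = 63/63 = 1

Summary (fraction, with percent):

explained: PC1 0.6349 (63.49%), PC2 0.3651 (36.51%);  cumulative: 0.6349, 1


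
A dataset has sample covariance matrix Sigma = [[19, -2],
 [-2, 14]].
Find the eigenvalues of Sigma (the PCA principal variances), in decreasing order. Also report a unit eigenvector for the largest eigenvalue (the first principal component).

Step 1 — characteristic polynomial of 2×2 Sigma:
  det(Sigma - λI) = λ² - trace · λ + det = 0.
  trace = 19 + 14 = 33, det = 19·14 - (-2)² = 262.
Step 2 — discriminant:
  Δ = trace² - 4·det = 1089 - 1048 = 41.
Step 3 — eigenvalues:
  λ = (trace ± √Δ)/2 = (33 ± 6.4031)/2,
  λ_1 = 19.7016,  λ_2 = 13.2984.

Step 4 — unit eigenvector for λ_1: solve (Sigma - λ_1 I)v = 0. First row:
  (19 - 19.7016)·v_x + (-2)·v_y = 0, i.e. (-0.7016)·v_x + (-2)·v_y = 0,
  so v ∝ (b, λ_1 - a) = (-2, 0.7016); multiply by -1 so the first entry is positive: u = (2, -0.7016).
  ||u|| = √((2)² + (-0.7016)²) = √(4.4922) ≈ 2.1195,
  v_1 = u/||u|| ≈ (0.9436, -0.331) (||v_1|| = 1).

λ_1 = 19.7016,  λ_2 = 13.2984;  v_1 ≈ (0.9436, -0.331)


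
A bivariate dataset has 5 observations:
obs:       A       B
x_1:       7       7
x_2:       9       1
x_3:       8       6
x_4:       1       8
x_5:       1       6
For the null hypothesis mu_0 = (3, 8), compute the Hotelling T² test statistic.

Step 1 — sample mean vector:
  mean(A) = (7 + 9 + 8 + 1 + 1) / 5 = 26/5 = 5.2
  mean(B) = (7 + 1 + 6 + 8 + 6) / 5 = 28/5 = 5.6
  x̄ = (5.2, 5.6),  deviation x̄ - mu_0 = (5.2, 5.6) - (3, 8) = (2.2, -2.4).

Step 2 — sample covariance matrix, S[i,j] = (1/(n-1)) · Σ_k (x_{k,i} - mean_i) · (x_{k,j} - mean_j), divisor n-1 = 4:
  S[A,A] = ((1.8)·(1.8) + (3.8)·(3.8) + (2.8)·(2.8) + (-4.2)·(-4.2) + (-4.2)·(-4.2)) / 4 = 60.8/4 = 15.2
  S[A,B] = ((1.8)·(1.4) + (3.8)·(-4.6) + (2.8)·(0.4) + (-4.2)·(2.4) + (-4.2)·(0.4)) / 4 = -25.6/4 = -6.4
  S[B,B] = ((1.4)·(1.4) + (-4.6)·(-4.6) + (0.4)·(0.4) + (2.4)·(2.4) + (0.4)·(0.4)) / 4 = 29.2/4 = 7.3
  S = [[15.2, -6.4],
 [-6.4, 7.3]].

Step 3 — invert S. det(S) = 15.2·7.3 - (-6.4)² = 70.
  S^{-1} = (1/det) · [[d, -b], [-b, a]] = [[0.1043, 0.0914],
 [0.0914, 0.2171]].

Step 4 — quadratic form (x̄ - mu_0)^T · S^{-1} · (x̄ - mu_0):
  S^{-1} · (x̄ - mu_0) = (0.01, -0.32),
  (x̄ - mu_0)^T · [...] = (2.2)·(0.01) + (-2.4)·(-0.32) = 0.79.

Step 5 — scale by n: T² = 5 · 0.79 = 3.95.

T² ≈ 3.95


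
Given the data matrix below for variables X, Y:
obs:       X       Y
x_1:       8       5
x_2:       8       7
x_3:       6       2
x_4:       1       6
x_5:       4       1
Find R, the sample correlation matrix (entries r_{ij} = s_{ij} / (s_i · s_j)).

Step 1 — column means:
  mean(X) = (8 + 8 + 6 + 1 + 4) / 5 = 27/5 = 5.4
  mean(Y) = (5 + 7 + 2 + 6 + 1) / 5 = 21/5 = 4.2

Step 2 — sample variances and covariances s[i,j] = (1/(n-1)) · Σ_k (x_{k,i} - mean_i) · (x_{k,j} - mean_j), with n-1 = 4:
  s[X,X] = ((2.6)·(2.6) + (2.6)·(2.6) + (0.6)·(0.6) + (-4.4)·(-4.4) + (-1.4)·(-1.4)) / 4 = 35.2/4 = 8.8
  s[X,Y] = ((2.6)·(0.8) + (2.6)·(2.8) + (0.6)·(-2.2) + (-4.4)·(1.8) + (-1.4)·(-3.2)) / 4 = 4.6/4 = 1.15
  s[Y,Y] = ((0.8)·(0.8) + (2.8)·(2.8) + (-2.2)·(-2.2) + (1.8)·(1.8) + (-3.2)·(-3.2)) / 4 = 26.8/4 = 6.7
  Sample standard deviations s_i = √(s[i,i]):
  s(X) = √(8.8) = 2.9665
  s(Y) = √(6.7) = 2.5884

Step 3 — r_{ij} = s_{ij} / (s_i · s_j):
  r[X,X] = 1 (diagonal).
  r[X,Y] = 1.15 / (2.9665 · 2.5884) = 1.15 / 7.6785 = 0.1498
  r[Y,Y] = 1 (diagonal).

R is symmetric with unit diagonal. Assembling:

R = [[1, 0.1498],
 [0.1498, 1]]


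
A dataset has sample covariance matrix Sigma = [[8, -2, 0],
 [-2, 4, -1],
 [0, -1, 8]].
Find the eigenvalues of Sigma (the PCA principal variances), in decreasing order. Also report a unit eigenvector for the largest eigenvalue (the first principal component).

Step 1 — characteristic polynomial p(λ) = det(λI - Sigma) = λ³ - tr·λ² + c_1·λ - det, where tr = trace, c_1 = sum of the principal 2×2 minors, det = det(Sigma):
  tr = 8 + 4 + 8 = 20,
  c_1 = (8·4 - (-2)²) + (8·8 - (0)²) + (4·8 - (-1)²) = 28 + 64 + 31 = 123,
  det = 8·(4·8 - (-1)²) - (-2)·((-2)·8 - (-1)·(0)) + (0)·((-2)·(-1) - 4·(0)) = 8·(31) - (-2)·(-16) + (0)·(2) = 216.
  So p(λ) = λ³ - 20λ² + 123λ - 216.
Step 2 — look for an integer root (rational root theorem: any rational root is an integer divisor of 216). Testing λ = 3:
  p(3) = 27 - 180 + 369 - 216 = 0  ✓
  Dividing out (λ - 3): p(λ) = (λ - 3)(λ² - 17λ + 72).
Step 3 — remaining eigenvalues from the quadratic λ² - 17λ + 72 = 0:
  Δ = 17² - 4·72 = 289 - 288 = 1,  λ = (17 ± √1)/2 = (17 ± 1)/2 = 9 or 8.
  Sorted: λ_1 = 9,  λ_2 = 8,  λ_3 = 3  (check: sum = 20 = tr ✓).

Step 4 — unit eigenvector for λ_1 = 9: v spans the null space of (Sigma - λ_1 I), whose rows are
  r_1 = (-1, -2, 0),  r_2 = (-2, -5, -1),  r_3 = (0, -1, -1).
  v is orthogonal to every row, so take v ∝ r_1 × r_2 = ((-2)·(-1) - (0)·(-5), (0)·(-2) - (-1)·(-1), (-1)·(-5) - (-2)·(-2)) = (2, -1, 1).
  Let u = (2, -1, 1).
  ||u|| = √((2)² + (-1)² + (1)²) = √(6) ≈ 2.4495,  v_1 = u/||u|| ≈ (0.8165, -0.4082, 0.4082) (||v_1|| = 1).

λ_1 = 9,  λ_2 = 8,  λ_3 = 3;  v_1 ≈ (0.8165, -0.4082, 0.4082)


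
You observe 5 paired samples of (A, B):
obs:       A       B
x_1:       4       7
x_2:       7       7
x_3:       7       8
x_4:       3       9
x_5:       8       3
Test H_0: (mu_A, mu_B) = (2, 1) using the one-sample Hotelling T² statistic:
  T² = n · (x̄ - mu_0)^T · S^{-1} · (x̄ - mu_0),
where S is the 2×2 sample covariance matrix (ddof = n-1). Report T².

Step 1 — sample mean vector:
  mean(A) = (4 + 7 + 7 + 3 + 8) / 5 = 29/5 = 5.8
  mean(B) = (7 + 7 + 8 + 9 + 3) / 5 = 34/5 = 6.8
  x̄ = (5.8, 6.8),  deviation x̄ - mu_0 = (5.8, 6.8) - (2, 1) = (3.8, 5.8).

Step 2 — sample covariance matrix, S[i,j] = (1/(n-1)) · Σ_k (x_{k,i} - mean_i) · (x_{k,j} - mean_j), divisor n-1 = 4:
  S[A,A] = ((-1.8)·(-1.8) + (1.2)·(1.2) + (1.2)·(1.2) + (-2.8)·(-2.8) + (2.2)·(2.2)) / 4 = 18.8/4 = 4.7
  S[A,B] = ((-1.8)·(0.2) + (1.2)·(0.2) + (1.2)·(1.2) + (-2.8)·(2.2) + (2.2)·(-3.8)) / 4 = -13.2/4 = -3.3
  S[B,B] = ((0.2)·(0.2) + (0.2)·(0.2) + (1.2)·(1.2) + (2.2)·(2.2) + (-3.8)·(-3.8)) / 4 = 20.8/4 = 5.2
  S = [[4.7, -3.3],
 [-3.3, 5.2]].

Step 3 — invert S. det(S) = 4.7·5.2 - (-3.3)² = 13.55.
  S^{-1} = (1/det) · [[d, -b], [-b, a]] = [[0.3838, 0.2435],
 [0.2435, 0.3469]].

Step 4 — quadratic form (x̄ - mu_0)^T · S^{-1} · (x̄ - mu_0):
  S^{-1} · (x̄ - mu_0) = (2.8708, 2.9373),
  (x̄ - mu_0)^T · [...] = (3.8)·(2.8708) + (5.8)·(2.9373) = 27.9454.

Step 5 — scale by n: T² = 5 · 27.9454 = 139.7269.

T² ≈ 139.7269


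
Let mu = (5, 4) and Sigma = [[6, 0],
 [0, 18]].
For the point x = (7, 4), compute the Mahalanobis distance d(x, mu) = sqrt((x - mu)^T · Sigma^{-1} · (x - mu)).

Step 1 — centre the observation: (x - mu) = (2, 0).

Step 2 — invert Sigma. det(Sigma) = 6·18 - (0)² = 108.
  Sigma^{-1} = (1/det) · [[d, -b], [-b, a]] = [[0.1667, 0],
 [0, 0.0556]].

Step 3 — form the quadratic (x - mu)^T · Sigma^{-1} · (x - mu):
  Sigma^{-1} · (x - mu) = (0.3333, 0).
  (x - mu)^T · [Sigma^{-1} · (x - mu)] = (2)·(0.3333) + (0)·(0) = 0.6667.

Step 4 — take square root: d = √(0.6667) ≈ 0.8165.

d(x, mu) = √(0.6667) ≈ 0.8165


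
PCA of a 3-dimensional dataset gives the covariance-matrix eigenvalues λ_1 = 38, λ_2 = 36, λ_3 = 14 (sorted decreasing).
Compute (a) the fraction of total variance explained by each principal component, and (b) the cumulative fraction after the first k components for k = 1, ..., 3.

Step 1 — total variance = trace(Sigma) = Σ λ_i = 38 + 36 + 14 = 88.

Step 2 — fraction explained by component i = λ_i / Σ λ:
  PC1: 38/88 = 0.4318
  PC2: 36/88 = 0.4091
  PC3: 14/88 = 0.1591

Step 3 — cumulative fraction after k components = (λ_1 + ... + λ_k) / Σ λ:
  k = 1: 38/88 = 0.4318
  k = 2: (38 + 36)/88 = 74/88 = 0.8409
  k = 3: (38 + 36 + 14)/88 = 88/88 = 1

Summary (fraction, with percent):

explained: PC1 0.4318 (43.18%), PC2 0.4091 (40.91%), PC3 0.1591 (15.91%);  cumulative: 0.4318, 0.8409, 1


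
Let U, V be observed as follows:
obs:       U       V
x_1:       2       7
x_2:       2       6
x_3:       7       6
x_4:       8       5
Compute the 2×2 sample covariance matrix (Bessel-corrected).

Step 1 — column means:
  mean(U) = (2 + 2 + 7 + 8) / 4 = 19/4 = 4.75
  mean(V) = (7 + 6 + 6 + 5) / 4 = 24/4 = 6

Step 2 — sample covariance S[i,j] = (1/(n-1)) · Σ_k (x_{k,i} - mean_i) · (x_{k,j} - mean_j), with n-1 = 3.
  S[U,U] = ((-2.75)·(-2.75) + (-2.75)·(-2.75) + (2.25)·(2.25) + (3.25)·(3.25)) / 3 = 30.75/3 = 10.25
  S[U,V] = ((-2.75)·(1) + (-2.75)·(0) + (2.25)·(0) + (3.25)·(-1)) / 3 = -6/3 = -2
  S[V,V] = ((1)·(1) + (0)·(0) + (0)·(0) + (-1)·(-1)) / 3 = 2/3 = 0.6667

S is symmetric (S[j,i] = S[i,j]). Assembling:

S = [[10.25, -2],
 [-2, 0.6667]]


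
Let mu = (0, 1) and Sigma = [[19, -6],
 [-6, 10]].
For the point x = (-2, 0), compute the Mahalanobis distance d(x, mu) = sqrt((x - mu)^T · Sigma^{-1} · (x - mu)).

Step 1 — centre the observation: (x - mu) = (-2, -1).

Step 2 — invert Sigma. det(Sigma) = 19·10 - (-6)² = 154.
  Sigma^{-1} = (1/det) · [[d, -b], [-b, a]] = [[0.0649, 0.039],
 [0.039, 0.1234]].

Step 3 — form the quadratic (x - mu)^T · Sigma^{-1} · (x - mu):
  Sigma^{-1} · (x - mu) = (-0.1688, -0.2013).
  (x - mu)^T · [Sigma^{-1} · (x - mu)] = (-2)·(-0.1688) + (-1)·(-0.2013) = 0.539.

Step 4 — take square root: d = √(0.539) ≈ 0.7341.

d(x, mu) = √(0.539) ≈ 0.7341


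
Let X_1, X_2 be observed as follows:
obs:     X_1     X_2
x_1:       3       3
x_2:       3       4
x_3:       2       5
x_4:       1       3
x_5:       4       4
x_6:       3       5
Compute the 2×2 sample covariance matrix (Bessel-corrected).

Step 1 — column means:
  mean(X_1) = (3 + 3 + 2 + 1 + 4 + 3) / 6 = 16/6 = 2.6667
  mean(X_2) = (3 + 4 + 5 + 3 + 4 + 5) / 6 = 24/6 = 4

Step 2 — sample covariance S[i,j] = (1/(n-1)) · Σ_k (x_{k,i} - mean_i) · (x_{k,j} - mean_j), with n-1 = 5.
  S[X_1,X_1] = ((0.3333)·(0.3333) + (0.3333)·(0.3333) + (-0.6667)·(-0.6667) + (-1.6667)·(-1.6667) + (1.3333)·(1.3333) + (0.3333)·(0.3333)) / 5 = 5.3333/5 = 1.0667
  S[X_1,X_2] = ((0.3333)·(-1) + (0.3333)·(0) + (-0.6667)·(1) + (-1.6667)·(-1) + (1.3333)·(0) + (0.3333)·(1)) / 5 = 1/5 = 0.2
  S[X_2,X_2] = ((-1)·(-1) + (0)·(0) + (1)·(1) + (-1)·(-1) + (0)·(0) + (1)·(1)) / 5 = 4/5 = 0.8

S is symmetric (S[j,i] = S[i,j]). Assembling:

S = [[1.0667, 0.2],
 [0.2, 0.8]]


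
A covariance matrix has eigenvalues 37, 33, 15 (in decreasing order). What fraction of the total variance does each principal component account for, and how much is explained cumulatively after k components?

Step 1 — total variance = trace(Sigma) = Σ λ_i = 37 + 33 + 15 = 85.

Step 2 — fraction explained by component i = λ_i / Σ λ:
  PC1: 37/85 = 0.4353
  PC2: 33/85 = 0.3882
  PC3: 15/85 = 0.1765

Step 3 — cumulative fraction after k components = (λ_1 + ... + λ_k) / Σ λ:
  k = 1: 37/85 = 0.4353
  k = 2: (37 + 33)/85 = 70/85 = 0.8235
  k = 3: (37 + 33 + 15)/85 = 85/85 = 1

Summary (fraction, with percent):

explained: PC1 0.4353 (43.53%), PC2 0.3882 (38.82%), PC3 0.1765 (17.65%);  cumulative: 0.4353, 0.8235, 1


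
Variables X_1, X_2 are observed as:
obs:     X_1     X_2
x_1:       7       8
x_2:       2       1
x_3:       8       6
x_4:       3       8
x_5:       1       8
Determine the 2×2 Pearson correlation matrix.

Step 1 — column means:
  mean(X_1) = (7 + 2 + 8 + 3 + 1) / 5 = 21/5 = 4.2
  mean(X_2) = (8 + 1 + 6 + 8 + 8) / 5 = 31/5 = 6.2

Step 2 — sample variances and covariances s[i,j] = (1/(n-1)) · Σ_k (x_{k,i} - mean_i) · (x_{k,j} - mean_j), with n-1 = 4:
  s[X_1,X_1] = ((2.8)·(2.8) + (-2.2)·(-2.2) + (3.8)·(3.8) + (-1.2)·(-1.2) + (-3.2)·(-3.2)) / 4 = 38.8/4 = 9.7
  s[X_1,X_2] = ((2.8)·(1.8) + (-2.2)·(-5.2) + (3.8)·(-0.2) + (-1.2)·(1.8) + (-3.2)·(1.8)) / 4 = 7.8/4 = 1.95
  s[X_2,X_2] = ((1.8)·(1.8) + (-5.2)·(-5.2) + (-0.2)·(-0.2) + (1.8)·(1.8) + (1.8)·(1.8)) / 4 = 36.8/4 = 9.2
  Sample standard deviations s_i = √(s[i,i]):
  s(X_1) = √(9.7) = 3.1145
  s(X_2) = √(9.2) = 3.0332

Step 3 — r_{ij} = s_{ij} / (s_i · s_j):
  r[X_1,X_1] = 1 (diagonal).
  r[X_1,X_2] = 1.95 / (3.1145 · 3.0332) = 1.95 / 9.4467 = 0.2064
  r[X_2,X_2] = 1 (diagonal).

R is symmetric with unit diagonal. Assembling:

R = [[1, 0.2064],
 [0.2064, 1]]


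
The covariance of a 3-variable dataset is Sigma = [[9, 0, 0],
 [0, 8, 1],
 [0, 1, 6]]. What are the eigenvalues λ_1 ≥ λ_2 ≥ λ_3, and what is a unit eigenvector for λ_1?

Step 1 — characteristic polynomial p(λ) = det(λI - Sigma) = λ³ - tr·λ² + c_1·λ - det, where tr = trace, c_1 = sum of the principal 2×2 minors, det = det(Sigma):
  tr = 9 + 8 + 6 = 23,
  c_1 = (9·8 - (0)²) + (9·6 - (0)²) + (8·6 - (1)²) = 72 + 54 + 47 = 173,
  det = 9·(8·6 - (1)²) - (0)·((0)·6 - (1)·(0)) + (0)·((0)·(1) - 8·(0)) = 9·(47) - (0)·(0) + (0)·(0) = 423.
  So p(λ) = λ³ - 23λ² + 173λ - 423.
Step 2 — look for an integer root (rational root theorem: any rational root is an integer divisor of 423). Testing λ = 9:
  p(9) = 729 - 1863 + 1557 - 423 = 0  ✓
  Dividing out (λ - 9): p(λ) = (λ - 9)(λ² - 14λ + 47).
Step 3 — remaining eigenvalues from the quadratic λ² - 14λ + 47 = 0:
  Δ = 14² - 4·47 = 196 - 188 = 8,  λ = (14 ± √8)/2 = (14 ± 2.8284)/2 ≈ 8.4142 or 5.5858.
  Sorted: λ_1 = 9,  λ_2 = 8.4142,  λ_3 = 5.5858  (check: sum = 23 = tr ✓).

Step 4 — unit eigenvector for λ_1 = 9: v spans the null space of (Sigma - λ_1 I), whose rows are
  r_1 = (0, 0, 0),  r_2 = (0, -1, 1),  r_3 = (0, 1, -3).
  v is orthogonal to every row, so take v ∝ r_2 × r_3 = ((-1)·(-3) - (1)·(1), (1)·(0) - (0)·(-3), (0)·(1) - (-1)·(0)) = (2, 0, 0).
  Rescale (divide by 2): u = (1, 0, 0).
  ||u|| = √((1)² + (0)² + (0)²) = √(1) = 1,  v_1 = u/||u|| ≈ (1, 0, 0) (||v_1|| = 1).

λ_1 = 9,  λ_2 = 8.4142,  λ_3 = 5.5858;  v_1 ≈ (1, 0, 0)


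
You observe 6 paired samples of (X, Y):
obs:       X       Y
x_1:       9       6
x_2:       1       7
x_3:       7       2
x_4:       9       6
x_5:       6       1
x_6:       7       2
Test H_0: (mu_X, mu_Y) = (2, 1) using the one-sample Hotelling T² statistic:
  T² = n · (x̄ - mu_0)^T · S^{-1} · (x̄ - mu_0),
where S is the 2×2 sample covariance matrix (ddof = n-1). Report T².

Step 1 — sample mean vector:
  mean(X) = (9 + 1 + 7 + 9 + 6 + 7) / 6 = 39/6 = 6.5
  mean(Y) = (6 + 7 + 2 + 6 + 1 + 2) / 6 = 24/6 = 4
  x̄ = (6.5, 4),  deviation x̄ - mu_0 = (6.5, 4) - (2, 1) = (4.5, 3).

Step 2 — sample covariance matrix, S[i,j] = (1/(n-1)) · Σ_k (x_{k,i} - mean_i) · (x_{k,j} - mean_j), divisor n-1 = 5:
  S[X,X] = ((2.5)·(2.5) + (-5.5)·(-5.5) + (0.5)·(0.5) + (2.5)·(2.5) + (-0.5)·(-0.5) + (0.5)·(0.5)) / 5 = 43.5/5 = 8.7
  S[X,Y] = ((2.5)·(2) + (-5.5)·(3) + (0.5)·(-2) + (2.5)·(2) + (-0.5)·(-3) + (0.5)·(-2)) / 5 = -7/5 = -1.4
  S[Y,Y] = ((2)·(2) + (3)·(3) + (-2)·(-2) + (2)·(2) + (-3)·(-3) + (-2)·(-2)) / 5 = 34/5 = 6.8
  S = [[8.7, -1.4],
 [-1.4, 6.8]].

Step 3 — invert S. det(S) = 8.7·6.8 - (-1.4)² = 57.2.
  S^{-1} = (1/det) · [[d, -b], [-b, a]] = [[0.1189, 0.0245],
 [0.0245, 0.1521]].

Step 4 — quadratic form (x̄ - mu_0)^T · S^{-1} · (x̄ - mu_0):
  S^{-1} · (x̄ - mu_0) = (0.6084, 0.5664),
  (x̄ - mu_0)^T · [...] = (4.5)·(0.6084) + (3)·(0.5664) = 4.4371.

Step 5 — scale by n: T² = 6 · 4.4371 = 26.6224.

T² ≈ 26.6224


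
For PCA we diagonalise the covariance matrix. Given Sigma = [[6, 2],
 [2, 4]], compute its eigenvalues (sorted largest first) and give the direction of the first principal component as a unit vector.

Step 1 — characteristic polynomial of 2×2 Sigma:
  det(Sigma - λI) = λ² - trace · λ + det = 0.
  trace = 6 + 4 = 10, det = 6·4 - (2)² = 20.
Step 2 — discriminant:
  Δ = trace² - 4·det = 100 - 80 = 20.
Step 3 — eigenvalues:
  λ = (trace ± √Δ)/2 = (10 ± 4.4721)/2,
  λ_1 = 7.2361,  λ_2 = 2.7639.

Step 4 — unit eigenvector for λ_1: solve (Sigma - λ_1 I)v = 0. First row:
  (6 - 7.2361)·v_x + (2)·v_y = 0, i.e. (-1.2361)·v_x + (2)·v_y = 0,
  so v ∝ (b, λ_1 - a) = (2, 1.2361) = u.
  ||u|| = √((2)² + (1.2361)²) = √(5.5279) ≈ 2.3511,
  v_1 = u/||u|| ≈ (0.8507, 0.5257) (||v_1|| = 1).

λ_1 = 7.2361,  λ_2 = 2.7639;  v_1 ≈ (0.8507, 0.5257)


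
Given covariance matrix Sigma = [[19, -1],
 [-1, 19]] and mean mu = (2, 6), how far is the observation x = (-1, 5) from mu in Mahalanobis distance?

Step 1 — centre the observation: (x - mu) = (-3, -1).

Step 2 — invert Sigma. det(Sigma) = 19·19 - (-1)² = 360.
  Sigma^{-1} = (1/det) · [[d, -b], [-b, a]] = [[0.0528, 0.0028],
 [0.0028, 0.0528]].

Step 3 — form the quadratic (x - mu)^T · Sigma^{-1} · (x - mu):
  Sigma^{-1} · (x - mu) = (-0.1611, -0.0611).
  (x - mu)^T · [Sigma^{-1} · (x - mu)] = (-3)·(-0.1611) + (-1)·(-0.0611) = 0.5444.

Step 4 — take square root: d = √(0.5444) ≈ 0.7379.

d(x, mu) = √(0.5444) ≈ 0.7379


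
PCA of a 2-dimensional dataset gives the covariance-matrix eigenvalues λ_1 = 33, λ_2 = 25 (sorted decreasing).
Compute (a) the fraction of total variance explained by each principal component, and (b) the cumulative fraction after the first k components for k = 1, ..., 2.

Step 1 — total variance = trace(Sigma) = Σ λ_i = 33 + 25 = 58.

Step 2 — fraction explained by component i = λ_i / Σ λ:
  PC1: 33/58 = 0.569
  PC2: 25/58 = 0.431

Step 3 — cumulative fraction after k components = (λ_1 + ... + λ_k) / Σ λ:
  k = 1: 33/58 = 0.569
  k = 2: (33 + 25)/58 = 58/58 = 1

Summary (fraction, with percent):

explained: PC1 0.569 (56.9%), PC2 0.431 (43.1%);  cumulative: 0.569, 1


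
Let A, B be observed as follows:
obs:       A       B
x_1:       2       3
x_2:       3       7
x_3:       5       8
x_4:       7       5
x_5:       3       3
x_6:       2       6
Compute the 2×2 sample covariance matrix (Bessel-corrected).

Step 1 — column means:
  mean(A) = (2 + 3 + 5 + 7 + 3 + 2) / 6 = 22/6 = 3.6667
  mean(B) = (3 + 7 + 8 + 5 + 3 + 6) / 6 = 32/6 = 5.3333

Step 2 — sample covariance S[i,j] = (1/(n-1)) · Σ_k (x_{k,i} - mean_i) · (x_{k,j} - mean_j), with n-1 = 5.
  S[A,A] = ((-1.6667)·(-1.6667) + (-0.6667)·(-0.6667) + (1.3333)·(1.3333) + (3.3333)·(3.3333) + (-0.6667)·(-0.6667) + (-1.6667)·(-1.6667)) / 5 = 19.3333/5 = 3.8667
  S[A,B] = ((-1.6667)·(-2.3333) + (-0.6667)·(1.6667) + (1.3333)·(2.6667) + (3.3333)·(-0.3333) + (-0.6667)·(-2.3333) + (-1.6667)·(0.6667)) / 5 = 5.6667/5 = 1.1333
  S[B,B] = ((-2.3333)·(-2.3333) + (1.6667)·(1.6667) + (2.6667)·(2.6667) + (-0.3333)·(-0.3333) + (-2.3333)·(-2.3333) + (0.6667)·(0.6667)) / 5 = 21.3333/5 = 4.2667

S is symmetric (S[j,i] = S[i,j]). Assembling:

S = [[3.8667, 1.1333],
 [1.1333, 4.2667]]


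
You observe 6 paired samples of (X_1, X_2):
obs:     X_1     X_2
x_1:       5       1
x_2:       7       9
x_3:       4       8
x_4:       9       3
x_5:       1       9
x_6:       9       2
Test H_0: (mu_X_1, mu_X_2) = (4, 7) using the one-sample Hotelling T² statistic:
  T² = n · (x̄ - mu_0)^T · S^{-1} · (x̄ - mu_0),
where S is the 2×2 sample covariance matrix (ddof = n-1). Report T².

Step 1 — sample mean vector:
  mean(X_1) = (5 + 7 + 4 + 9 + 1 + 9) / 6 = 35/6 = 5.8333
  mean(X_2) = (1 + 9 + 8 + 3 + 9 + 2) / 6 = 32/6 = 5.3333
  x̄ = (5.8333, 5.3333),  deviation x̄ - mu_0 = (5.8333, 5.3333) - (4, 7) = (1.8333, -1.6667).

Step 2 — sample covariance matrix, S[i,j] = (1/(n-1)) · Σ_k (x_{k,i} - mean_i) · (x_{k,j} - mean_j), divisor n-1 = 5:
  S[X_1,X_1] = ((-0.8333)·(-0.8333) + (1.1667)·(1.1667) + (-1.8333)·(-1.8333) + (3.1667)·(3.1667) + (-4.8333)·(-4.8333) + (3.1667)·(3.1667)) / 5 = 48.8333/5 = 9.7667
  S[X_1,X_2] = ((-0.8333)·(-4.3333) + (1.1667)·(3.6667) + (-1.8333)·(2.6667) + (3.1667)·(-2.3333) + (-4.8333)·(3.6667) + (3.1667)·(-3.3333)) / 5 = -32.6667/5 = -6.5333
  S[X_2,X_2] = ((-4.3333)·(-4.3333) + (3.6667)·(3.6667) + (2.6667)·(2.6667) + (-2.3333)·(-2.3333) + (3.6667)·(3.6667) + (-3.3333)·(-3.3333)) / 5 = 69.3333/5 = 13.8667
  S = [[9.7667, -6.5333],
 [-6.5333, 13.8667]].

Step 3 — invert S. det(S) = 9.7667·13.8667 - (-6.5333)² = 92.7467.
  S^{-1} = (1/det) · [[d, -b], [-b, a]] = [[0.1495, 0.0704],
 [0.0704, 0.1053]].

Step 4 — quadratic form (x̄ - mu_0)^T · S^{-1} · (x̄ - mu_0):
  S^{-1} · (x̄ - mu_0) = (0.1567, -0.0464),
  (x̄ - mu_0)^T · [...] = (1.8333)·(0.1567) + (-1.6667)·(-0.0464) = 0.3646.

Step 5 — scale by n: T² = 6 · 0.3646 = 2.1873.

T² ≈ 2.1873


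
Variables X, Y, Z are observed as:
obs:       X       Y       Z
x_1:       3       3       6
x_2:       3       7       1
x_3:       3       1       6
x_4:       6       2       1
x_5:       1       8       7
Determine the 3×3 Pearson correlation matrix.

Step 1 — column means:
  mean(X) = (3 + 3 + 3 + 6 + 1) / 5 = 16/5 = 3.2
  mean(Y) = (3 + 7 + 1 + 2 + 8) / 5 = 21/5 = 4.2
  mean(Z) = (6 + 1 + 6 + 1 + 7) / 5 = 21/5 = 4.2

Step 2 — sample variances and covariances s[i,j] = (1/(n-1)) · Σ_k (x_{k,i} - mean_i) · (x_{k,j} - mean_j), with n-1 = 4:
  s[X,X] = ((-0.2)·(-0.2) + (-0.2)·(-0.2) + (-0.2)·(-0.2) + (2.8)·(2.8) + (-2.2)·(-2.2)) / 4 = 12.8/4 = 3.2
  s[X,Y] = ((-0.2)·(-1.2) + (-0.2)·(2.8) + (-0.2)·(-3.2) + (2.8)·(-2.2) + (-2.2)·(3.8)) / 4 = -14.2/4 = -3.55
  s[X,Z] = ((-0.2)·(1.8) + (-0.2)·(-3.2) + (-0.2)·(1.8) + (2.8)·(-3.2) + (-2.2)·(2.8)) / 4 = -15.2/4 = -3.8
  s[Y,Y] = ((-1.2)·(-1.2) + (2.8)·(2.8) + (-3.2)·(-3.2) + (-2.2)·(-2.2) + (3.8)·(3.8)) / 4 = 38.8/4 = 9.7
  s[Y,Z] = ((-1.2)·(1.8) + (2.8)·(-3.2) + (-3.2)·(1.8) + (-2.2)·(-3.2) + (3.8)·(2.8)) / 4 = 0.8/4 = 0.2
  s[Z,Z] = ((1.8)·(1.8) + (-3.2)·(-3.2) + (1.8)·(1.8) + (-3.2)·(-3.2) + (2.8)·(2.8)) / 4 = 34.8/4 = 8.7
  Sample standard deviations s_i = √(s[i,i]):
  s(X) = √(3.2) = 1.7889
  s(Y) = √(9.7) = 3.1145
  s(Z) = √(8.7) = 2.9496

Step 3 — r_{ij} = s_{ij} / (s_i · s_j):
  r[X,X] = 1 (diagonal).
  r[X,Y] = -3.55 / (1.7889 · 3.1145) = -3.55 / 5.5714 = -0.6372
  r[X,Z] = -3.8 / (1.7889 · 2.9496) = -3.8 / 5.2764 = -0.7202
  r[Y,Y] = 1 (diagonal).
  r[Y,Z] = 0.2 / (3.1145 · 2.9496) = 0.2 / 9.1864 = 0.0218
  r[Z,Z] = 1 (diagonal).

R is symmetric with unit diagonal. Assembling:

R = [[1, -0.6372, -0.7202],
 [-0.6372, 1, 0.0218],
 [-0.7202, 0.0218, 1]]
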